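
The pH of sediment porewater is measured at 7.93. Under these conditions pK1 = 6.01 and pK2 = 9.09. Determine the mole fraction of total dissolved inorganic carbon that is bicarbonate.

α₁ = 0.925

α₁ = 1 / (1 + [H⁺]/K1 + K2/[H⁺]) = 1 / (1 + 10^-1.92 + 10^-1.16)
   = 1 / (1 + 0.012023 + 0.069183) = 1/1.0812 = 0.9249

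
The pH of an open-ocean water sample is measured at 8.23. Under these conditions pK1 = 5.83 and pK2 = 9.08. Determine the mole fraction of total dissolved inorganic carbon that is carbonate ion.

α₂ = 1 / (1 + [H⁺]/K2 + [H⁺]²/(K1K2)) = 1 / (1 + 10^+0.85 + 10^-1.55)
   = 1 / (1 + 7.0795 + 0.028184) = 1/8.1076 = 0.1233

α₂ = 0.123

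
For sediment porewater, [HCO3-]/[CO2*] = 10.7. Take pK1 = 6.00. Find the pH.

From K1 = [H⁺][HCO3-]/[CO2*]:  pH = pK1 + log₁₀([HCO3-]/[CO2*])
log₁₀(10.7) = +1.029
pH = 6.00 + (+1.029) = 7.03

pH = 7.03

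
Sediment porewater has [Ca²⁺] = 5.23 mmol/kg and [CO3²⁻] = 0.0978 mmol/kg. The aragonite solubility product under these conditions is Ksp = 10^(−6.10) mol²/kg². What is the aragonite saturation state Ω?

Ω = 0.644

Ksp = 10^(−6.10) = 7.943×10^-7
Ω = [Ca²⁺][CO3²⁻]/Ksp = (5.23×10^-3)(0.0978×10^-3) / 7.943×10^-7 = 0.644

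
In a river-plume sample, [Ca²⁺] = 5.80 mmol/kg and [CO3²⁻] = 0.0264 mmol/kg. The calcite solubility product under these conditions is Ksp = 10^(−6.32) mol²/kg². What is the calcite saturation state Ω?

Ω = 0.320

Ksp = 10^(−6.32) = 4.786×10^-7
Ω = [Ca²⁺][CO3²⁻]/Ksp = (5.80×10^-3)(0.0264×10^-3) / 4.786×10^-7 = 0.320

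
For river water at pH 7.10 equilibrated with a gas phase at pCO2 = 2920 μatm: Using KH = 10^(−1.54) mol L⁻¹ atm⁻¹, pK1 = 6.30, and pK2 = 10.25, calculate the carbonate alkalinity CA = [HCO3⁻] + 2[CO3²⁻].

[CO2*] = KH · pCO2 = 10^(−1.54) × 2920×10^-6 = 8.421×10^-5 mol/L
α₀ = 1/(1 + K1/[H⁺] + K1K2/[H⁺]²) = 1/(1 + 10^+0.80 + 10^-2.35) = 0.1367
DIC = [CO2*]/α₀ = 8.421×10^-5 / 0.1367 = 0.6159 mmol/L
CA = (α₁ + 2α₂)·DIC = (0.8627 + 2×0.0006107) × 0.6159 = 0.532 mmol/L

CA = 0.532 mmol/L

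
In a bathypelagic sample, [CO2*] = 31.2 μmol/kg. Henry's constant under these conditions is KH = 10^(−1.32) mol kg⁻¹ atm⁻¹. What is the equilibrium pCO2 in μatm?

KH = 10^(−1.32) = 4.786×10^-2 mol kg⁻¹ atm⁻¹
pCO2 = [CO2*]/KH = 31.2×10^-6 / 4.786×10^-2 = 6.52×10^-4 atm = 652 μatm

pCO2 = 652 μatm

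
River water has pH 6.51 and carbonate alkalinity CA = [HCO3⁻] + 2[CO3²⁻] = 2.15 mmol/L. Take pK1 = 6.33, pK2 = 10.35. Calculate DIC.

DIC = 3.57 mmol/L

CA = [HCO3⁻] + 2[CO3²⁻] = (α₁ + 2α₂)·DIC
At pH 6.51: [H⁺]/K1 = 10^-0.18 = 0.66069, K2/[H⁺] = 10^-3.84 = 0.00014454
α₁ = 1/(1 + 0.66069 + 0.00014454) = 1/1.6608 = 0.6021; α₂ = α₁·K2/[H⁺] = 8.703×10^-5
α₁ + 2α₂ = 0.6023
DIC = CA / (α₁ + 2α₂) = 2.15 / 0.6023 = 3.57 mmol/L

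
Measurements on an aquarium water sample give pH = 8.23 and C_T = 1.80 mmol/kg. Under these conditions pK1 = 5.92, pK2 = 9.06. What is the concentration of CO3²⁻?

α₂ = 1 / (1 + [H⁺]/K2 + [H⁺]²/(K1K2)) = 1 / (1 + 10^+0.83 + 10^-1.48)
   = 1 / (1 + 6.7608 + 0.033113) = 1/7.7939 = 0.1283
[CO3²⁻] = α₂ × DIC = 0.1283 × 1.80 = 0.231 mmol/kg

[CO3²⁻] = 0.231 mmol/kg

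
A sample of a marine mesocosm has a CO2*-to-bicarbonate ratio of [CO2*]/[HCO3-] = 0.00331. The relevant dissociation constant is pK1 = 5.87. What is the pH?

From K1 = [H⁺][HCO3-]/[CO2*]:  pH = pK1 − log₁₀([CO2*]/[HCO3-])
log₁₀(0.00331) = -2.480
pH = 5.87 − (-2.480) = 8.35

pH = 8.35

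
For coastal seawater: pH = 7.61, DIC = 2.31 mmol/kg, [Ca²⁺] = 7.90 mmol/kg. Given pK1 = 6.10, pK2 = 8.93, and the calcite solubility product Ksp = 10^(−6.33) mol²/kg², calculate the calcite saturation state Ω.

α₂ = 1 / (1 + [H⁺]/K2 + [H⁺]²/(K1K2)) = 1 / (1 + 10^+1.32 + 10^-0.19)
   = 1 / (1 + 20.893 + 0.64565) = 1/22.539 = 0.04437
[CO3²⁻] = α₂ × DIC = 0.04437 × 2.31 = 0.1025 mmol/kg
Ksp = 10^(−6.33) = 4.677×10^-7
Ω = [Ca²⁺][CO3²⁻]/Ksp = (7.90×10^-3)(1.025×10^-4) / 4.677×10^-7 = 1.73

Ω = 1.73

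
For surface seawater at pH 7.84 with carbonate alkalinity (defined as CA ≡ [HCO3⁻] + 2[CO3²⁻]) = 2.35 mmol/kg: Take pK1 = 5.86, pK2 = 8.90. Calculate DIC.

DIC = 2.20 mmol/kg

CA = [HCO3⁻] + 2[CO3²⁻] = (α₁ + 2α₂)·DIC
At pH 7.84: [H⁺]/K1 = 10^-1.98 = 0.010471, K2/[H⁺] = 10^-1.06 = 0.087096
α₁ = 1/(1 + 0.010471 + 0.087096) = 1/1.0976 = 0.9111; α₂ = α₁·K2/[H⁺] = 0.07935
α₁ + 2α₂ = 1.0698
DIC = CA / (α₁ + 2α₂) = 2.35 / 1.0698 = 2.20 mmol/kg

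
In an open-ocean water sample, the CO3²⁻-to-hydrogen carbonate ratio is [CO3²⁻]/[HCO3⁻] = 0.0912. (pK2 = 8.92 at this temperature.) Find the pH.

pH = 7.88

From K2 = [H⁺][CO3²⁻]/[HCO3⁻]:  pH = pK2 + log₁₀([CO3²⁻]/[HCO3⁻])
log₁₀(0.0912) = -1.040
pH = 8.92 + (-1.040) = 7.88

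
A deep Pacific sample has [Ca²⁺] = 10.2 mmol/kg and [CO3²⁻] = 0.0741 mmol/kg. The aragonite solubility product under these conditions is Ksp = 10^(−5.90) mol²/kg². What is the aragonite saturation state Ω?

Ksp = 10^(−5.90) = 1.259×10^-6
Ω = [Ca²⁺][CO3²⁻]/Ksp = (10.2×10^-3)(0.0741×10^-3) / 1.259×10^-6 = 0.600

Ω = 0.600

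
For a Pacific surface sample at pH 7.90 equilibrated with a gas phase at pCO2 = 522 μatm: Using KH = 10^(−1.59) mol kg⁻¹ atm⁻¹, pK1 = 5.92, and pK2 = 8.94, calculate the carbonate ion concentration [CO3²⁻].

[CO3²⁻] = 0.117 mmol/kg

[CO2*] = KH · pCO2 = 10^(−1.59) × 522×10^-6 = 1.342×10^-5 mol/kg
α₀ = 1/(1 + K1/[H⁺] + K1K2/[H⁺]²) = 1/(1 + 10^+1.98 + 10^+0.94) = 0.009505
DIC = [CO2*]/α₀ = 1.342×10^-5 / 0.009505 = 1.412 mmol/kg
[CO3²⁻] = α₂·DIC; α₂ = 0.08278, so [CO3²⁻] = 0.08278 × 1.412 = 0.117 mmol/kg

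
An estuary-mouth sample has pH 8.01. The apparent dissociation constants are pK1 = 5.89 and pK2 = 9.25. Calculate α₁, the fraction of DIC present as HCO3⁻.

α₁ = 0.939

α₁ = 1 / (1 + [H⁺]/K1 + K2/[H⁺]) = 1 / (1 + 10^-2.12 + 10^-1.24)
   = 1 / (1 + 0.0075858 + 0.057544) = 1/1.0651 = 0.9389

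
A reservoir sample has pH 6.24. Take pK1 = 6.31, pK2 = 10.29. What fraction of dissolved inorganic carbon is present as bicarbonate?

α₁ = 0.460

α₁ = 1 / (1 + [H⁺]/K1 + K2/[H⁺]) = 1 / (1 + 10^+0.07 + 10^-4.05)
   = 1 / (1 + 1.1749 + 8.9125×10^-5) = 1/2.1750 = 0.4598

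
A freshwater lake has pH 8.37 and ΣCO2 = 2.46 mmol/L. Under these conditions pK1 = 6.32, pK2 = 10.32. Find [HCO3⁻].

[HCO3⁻] = 2.41 mmol/L

α₁ = 1 / (1 + [H⁺]/K1 + K2/[H⁺]) = 1 / (1 + 10^-2.05 + 10^-1.95)
   = 1 / (1 + 0.0089125 + 0.011220) = 1/1.0201 = 0.9803
[HCO3⁻] = α₁ × DIC = 0.9803 × 2.46 = 2.41 mmol/L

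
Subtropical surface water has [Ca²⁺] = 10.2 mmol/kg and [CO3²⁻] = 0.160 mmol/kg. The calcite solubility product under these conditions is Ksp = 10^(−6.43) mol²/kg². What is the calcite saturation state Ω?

Ω = 4.39

Ksp = 10^(−6.43) = 3.715×10^-7
Ω = [Ca²⁺][CO3²⁻]/Ksp = (10.2×10^-3)(0.160×10^-3) / 3.715×10^-7 = 4.39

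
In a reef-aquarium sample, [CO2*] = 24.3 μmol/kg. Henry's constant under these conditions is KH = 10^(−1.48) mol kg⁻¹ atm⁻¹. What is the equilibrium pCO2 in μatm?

pCO2 = 734 μatm

KH = 10^(−1.48) = 3.311×10^-2 mol kg⁻¹ atm⁻¹
pCO2 = [CO2*]/KH = 24.3×10^-6 / 3.311×10^-2 = 7.34×10^-4 atm = 734 μatm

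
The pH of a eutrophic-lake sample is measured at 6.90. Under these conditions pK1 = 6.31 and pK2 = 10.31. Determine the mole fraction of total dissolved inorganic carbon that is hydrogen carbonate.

α₁ = 0.795

α₁ = 1 / (1 + [H⁺]/K1 + K2/[H⁺]) = 1 / (1 + 10^-0.59 + 10^-3.41)
   = 1 / (1 + 0.25704 + 0.00038905) = 1/1.2574 = 0.7953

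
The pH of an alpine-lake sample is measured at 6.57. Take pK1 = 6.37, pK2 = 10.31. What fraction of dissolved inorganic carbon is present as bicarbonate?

α₁ = 0.613

α₁ = 1 / (1 + [H⁺]/K1 + K2/[H⁺]) = 1 / (1 + 10^-0.20 + 10^-3.74)
   = 1 / (1 + 0.63096 + 0.00018197) = 1/1.6311 = 0.6131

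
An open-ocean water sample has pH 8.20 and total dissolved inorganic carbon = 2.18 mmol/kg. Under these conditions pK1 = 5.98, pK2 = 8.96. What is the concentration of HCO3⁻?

[HCO3⁻] = 1.85 mmol/kg

α₁ = 1 / (1 + [H⁺]/K1 + K2/[H⁺]) = 1 / (1 + 10^-2.22 + 10^-0.76)
   = 1 / (1 + 0.0060256 + 0.17378) = 1/1.1798 = 0.8476
[HCO3⁻] = α₁ × DIC = 0.8476 × 2.18 = 1.85 mmol/kg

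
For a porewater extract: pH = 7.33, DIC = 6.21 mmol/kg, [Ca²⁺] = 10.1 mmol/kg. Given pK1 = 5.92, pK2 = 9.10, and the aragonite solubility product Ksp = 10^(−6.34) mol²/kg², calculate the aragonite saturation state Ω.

α₂ = 1 / (1 + [H⁺]/K2 + [H⁺]²/(K1K2)) = 1 / (1 + 10^+1.77 + 10^+0.36)
   = 1 / (1 + 58.884 + 2.2909) = 1/62.175 = 0.01608
[CO3²⁻] = α₂ × DIC = 0.01608 × 6.21 = 0.09988 mmol/kg
Ksp = 10^(−6.34) = 4.571×10^-7
Ω = [Ca²⁺][CO3²⁻]/Ksp = (10.1×10^-3)(9.988×10^-5) / 4.571×10^-7 = 2.21

Ω = 2.21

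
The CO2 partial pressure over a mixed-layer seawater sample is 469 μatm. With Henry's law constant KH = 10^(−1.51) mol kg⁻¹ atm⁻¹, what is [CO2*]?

[CO2*] = 14.5 μmol/kg

KH = 10^(−1.51) = 3.090×10^-2 mol kg⁻¹ atm⁻¹
[CO2*] = KH · pCO2 = 3.090×10^-2 × 469×10^-6 atm = 1.45×10^-5 mol/kg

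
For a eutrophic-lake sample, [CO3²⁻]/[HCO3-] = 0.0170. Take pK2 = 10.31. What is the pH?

pH = 8.54

From K2 = [H⁺][CO3²⁻]/[HCO3-]:  pH = pK2 + log₁₀([CO3²⁻]/[HCO3-])
log₁₀(0.0170) = -1.770
pH = 10.31 + (-1.770) = 8.54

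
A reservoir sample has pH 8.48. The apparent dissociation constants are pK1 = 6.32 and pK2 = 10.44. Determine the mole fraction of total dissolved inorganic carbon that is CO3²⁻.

α₂ = 0.0108

α₂ = 1 / (1 + [H⁺]/K2 + [H⁺]²/(K1K2)) = 1 / (1 + 10^+1.96 + 10^-0.20)
   = 1 / (1 + 91.201 + 0.63096) = 1/92.832 = 0.01077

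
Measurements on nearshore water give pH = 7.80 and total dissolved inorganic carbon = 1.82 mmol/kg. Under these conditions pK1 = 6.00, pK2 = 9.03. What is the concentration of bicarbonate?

α₁ = 1 / (1 + [H⁺]/K1 + K2/[H⁺]) = 1 / (1 + 10^-1.80 + 10^-1.23)
   = 1 / (1 + 0.015849 + 0.058884) = 1/1.0747 = 0.9305
[HCO3⁻] = α₁ × DIC = 0.9305 × 1.82 = 1.69 mmol/kg

[HCO3⁻] = 1.69 mmol/kg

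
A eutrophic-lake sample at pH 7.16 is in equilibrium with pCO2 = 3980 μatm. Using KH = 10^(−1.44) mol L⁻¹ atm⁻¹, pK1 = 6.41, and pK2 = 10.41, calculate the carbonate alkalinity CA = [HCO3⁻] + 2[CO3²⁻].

CA = 0.814 mmol/L

[CO2*] = KH · pCO2 = 10^(−1.44) × 3980×10^-6 = 1.445×10^-4 mol/L
α₀ = 1/(1 + K1/[H⁺] + K1K2/[H⁺]²) = 1/(1 + 10^+0.75 + 10^-2.50) = 0.1509
DIC = [CO2*]/α₀ = 1.445×10^-4 / 0.1509 = 0.9576 mmol/L
CA = (α₁ + 2α₂)·DIC = (0.8486 + 2×0.0004772) × 0.9576 = 0.814 mmol/L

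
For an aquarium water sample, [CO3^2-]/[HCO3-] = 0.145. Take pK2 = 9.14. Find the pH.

From K2 = [H⁺][CO3^2-]/[HCO3-]:  pH = pK2 + log₁₀([CO3^2-]/[HCO3-])
log₁₀(0.145) = -0.839
pH = 9.14 + (-0.839) = 8.30

pH = 8.30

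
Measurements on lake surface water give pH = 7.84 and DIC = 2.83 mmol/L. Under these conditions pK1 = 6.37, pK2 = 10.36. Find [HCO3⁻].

α₁ = 1 / (1 + [H⁺]/K1 + K2/[H⁺]) = 1 / (1 + 10^-1.47 + 10^-2.52)
   = 1 / (1 + 0.033884 + 0.0030200) = 1/1.0369 = 0.9644
[HCO3⁻] = α₁ × DIC = 0.9644 × 2.83 = 2.73 mmol/L

[HCO3⁻] = 2.73 mmol/L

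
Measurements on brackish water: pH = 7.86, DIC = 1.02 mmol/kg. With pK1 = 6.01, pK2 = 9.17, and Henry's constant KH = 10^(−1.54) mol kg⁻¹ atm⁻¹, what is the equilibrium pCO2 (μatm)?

α₀ = 1 / (1 + K1/[H⁺] + K1K2/[H⁺]²) = 1 / (1 + 10^+1.85 + 10^+0.54)
   = 1 / (1 + 70.795 + 3.4674) = 1/75.262 = 0.01329
[CO2*] = α₀ × DIC = 0.01329 × 1.02 = 0.01355 mmol/kg = 13.55 μmol/kg
pCO2 = [CO2*]/KH = 1.355×10^-5 / 2.884×10^-2 = 470 μatm

pCO2 = 470 μatm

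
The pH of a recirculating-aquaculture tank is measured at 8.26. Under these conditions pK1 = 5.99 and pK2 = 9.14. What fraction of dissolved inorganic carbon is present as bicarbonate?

α₁ = 1 / (1 + [H⁺]/K1 + K2/[H⁺]) = 1 / (1 + 10^-2.27 + 10^-0.88)
   = 1 / (1 + 0.0053703 + 0.13183) = 1/1.1372 = 0.8794

α₁ = 0.879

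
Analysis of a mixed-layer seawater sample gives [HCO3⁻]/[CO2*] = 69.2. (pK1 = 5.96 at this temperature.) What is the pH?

From K1 = [H⁺][HCO3⁻]/[CO2*]:  pH = pK1 + log₁₀([HCO3⁻]/[CO2*])
log₁₀(69.2) = +1.840
pH = 5.96 + (+1.840) = 7.80

pH = 7.80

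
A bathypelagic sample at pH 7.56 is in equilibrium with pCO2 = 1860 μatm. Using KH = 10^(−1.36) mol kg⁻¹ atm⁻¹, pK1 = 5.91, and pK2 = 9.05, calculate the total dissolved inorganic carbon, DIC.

DIC = 3.83 mmol/kg

[CO2*] = KH · pCO2 = 10^(−1.36) × 1860×10^-6 = 8.119×10^-5 mol/kg
α₀ = 1/(1 + K1/[H⁺] + K1K2/[H⁺]²) = 1/(1 + 10^+1.65 + 10^+0.16) = 0.02123
DIC = [CO2*]/α₀ = 8.119×10^-5 / 0.02123 = 3.83 mmol/kg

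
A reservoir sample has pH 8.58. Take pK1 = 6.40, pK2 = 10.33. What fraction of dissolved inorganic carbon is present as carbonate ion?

α₂ = 1 / (1 + [H⁺]/K2 + [H⁺]²/(K1K2)) = 1 / (1 + 10^+1.75 + 10^-0.43)
   = 1 / (1 + 56.234 + 0.37154) = 1/57.606 = 0.01736

α₂ = 0.0174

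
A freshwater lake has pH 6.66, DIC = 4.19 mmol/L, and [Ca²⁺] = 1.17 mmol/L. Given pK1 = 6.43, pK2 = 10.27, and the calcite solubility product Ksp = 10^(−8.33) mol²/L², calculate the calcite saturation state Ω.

Ω = 0.162

α₂ = 1 / (1 + [H⁺]/K2 + [H⁺]²/(K1K2)) = 1 / (1 + 10^+3.61 + 10^+3.38)
   = 1 / (1 + 4073.8 + 2398.8) = 1/6473.6 = 0.0001545
[CO3²⁻] = α₂ × DIC = 0.0001545 × 4.19 = 0.0006472 mmol/L = 0.6472 μmol/L
Ksp = 10^(−8.33) = 4.677×10^-9
Ω = [Ca²⁺][CO3²⁻]/Ksp = (1.17×10^-3)(6.472×10^-7) / 4.677×10^-9 = 0.162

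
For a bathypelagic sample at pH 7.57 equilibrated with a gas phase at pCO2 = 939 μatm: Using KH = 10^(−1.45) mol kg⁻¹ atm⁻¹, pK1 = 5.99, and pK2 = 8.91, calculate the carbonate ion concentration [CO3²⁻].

[CO3²⁻] = 0.0579 mmol/kg

[CO2*] = KH · pCO2 = 10^(−1.45) × 939×10^-6 = 3.332×10^-5 mol/kg
α₀ = 1/(1 + K1/[H⁺] + K1K2/[H⁺]²) = 1/(1 + 10^+1.58 + 10^+0.24) = 0.02454
DIC = [CO2*]/α₀ = 3.332×10^-5 / 0.02454 = 1.358 mmol/kg
[CO3²⁻] = α₂·DIC; α₂ = 0.04264, so [CO3²⁻] = 0.04264 × 1.358 = 0.0579 mmol/kg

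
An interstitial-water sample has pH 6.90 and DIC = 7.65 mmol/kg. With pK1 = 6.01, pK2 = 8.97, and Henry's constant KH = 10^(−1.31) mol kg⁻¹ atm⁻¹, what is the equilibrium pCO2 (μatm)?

α₀ = 1 / (1 + K1/[H⁺] + K1K2/[H⁺]²) = 1 / (1 + 10^+0.89 + 10^-1.18)
   = 1 / (1 + 7.7625 + 0.066069) = 1/8.8285 = 0.1133
[CO2*] = α₀ × DIC = 0.1133 × 7.65 = 0.8665 mmol/kg
pCO2 = [CO2*]/KH = 8.665×10^-4 / 4.898×10^-2 = 1.77×10^4 μatm

pCO2 = 1.77×10^4 μatm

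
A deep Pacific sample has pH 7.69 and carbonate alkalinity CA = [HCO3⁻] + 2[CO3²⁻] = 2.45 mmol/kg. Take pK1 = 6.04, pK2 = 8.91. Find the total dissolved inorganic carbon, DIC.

CA = [HCO3⁻] + 2[CO3²⁻] = (α₁ + 2α₂)·DIC
At pH 7.69: [H⁺]/K1 = 10^-1.65 = 0.022387, K2/[H⁺] = 10^-1.22 = 0.060256
α₁ = 1/(1 + 0.022387 + 0.060256) = 1/1.0826 = 0.9237; α₂ = α₁·K2/[H⁺] = 0.05566
α₁ + 2α₂ = 1.0350
DIC = CA / (α₁ + 2α₂) = 2.45 / 1.0350 = 2.37 mmol/kg

DIC = 2.37 mmol/kg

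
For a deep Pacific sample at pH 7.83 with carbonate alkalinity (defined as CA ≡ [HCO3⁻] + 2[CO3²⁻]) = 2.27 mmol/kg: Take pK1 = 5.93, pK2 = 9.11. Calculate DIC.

CA = [HCO3⁻] + 2[CO3²⁻] = (α₁ + 2α₂)·DIC
At pH 7.83: [H⁺]/K1 = 10^-1.90 = 0.012589, K2/[H⁺] = 10^-1.28 = 0.052481
α₁ = 1/(1 + 0.012589 + 0.052481) = 1/1.0651 = 0.9389; α₂ = α₁·K2/[H⁺] = 0.04927
α₁ + 2α₂ = 1.0375
DIC = CA / (α₁ + 2α₂) = 2.27 / 1.0375 = 2.19 mmol/kg

DIC = 2.19 mmol/kg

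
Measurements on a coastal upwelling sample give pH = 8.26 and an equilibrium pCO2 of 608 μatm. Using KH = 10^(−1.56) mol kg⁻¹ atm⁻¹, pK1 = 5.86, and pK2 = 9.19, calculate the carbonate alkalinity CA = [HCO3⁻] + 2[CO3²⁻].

[CO2*] = KH · pCO2 = 10^(−1.56) × 608×10^-6 = 1.675×10^-5 mol/kg
α₀ = 1/(1 + K1/[H⁺] + K1K2/[H⁺]²) = 1/(1 + 10^+2.40 + 10^+1.47) = 0.003550
DIC = [CO2*]/α₀ = 1.675×10^-5 / 0.003550 = 4.717 mmol/kg
CA = (α₁ + 2α₂)·DIC = (0.8917 + 2×0.1048) × 4.717 = 5.19 mmol/kg

CA = 5.19 mmol/kg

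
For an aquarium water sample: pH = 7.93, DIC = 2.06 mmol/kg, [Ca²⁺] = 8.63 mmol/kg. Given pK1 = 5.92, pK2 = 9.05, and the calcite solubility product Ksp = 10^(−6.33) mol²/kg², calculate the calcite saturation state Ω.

Ω = 2.66

α₂ = 1 / (1 + [H⁺]/K2 + [H⁺]²/(K1K2)) = 1 / (1 + 10^+1.12 + 10^-0.89)
   = 1 / (1 + 13.183 + 0.12882) = 1/14.311 = 0.06987
[CO3²⁻] = α₂ × DIC = 0.06987 × 2.06 = 0.1439 mmol/kg
Ksp = 10^(−6.33) = 4.677×10^-7
Ω = [Ca²⁺][CO3²⁻]/Ksp = (8.63×10^-3)(1.439×10^-4) / 4.677×10^-7 = 2.66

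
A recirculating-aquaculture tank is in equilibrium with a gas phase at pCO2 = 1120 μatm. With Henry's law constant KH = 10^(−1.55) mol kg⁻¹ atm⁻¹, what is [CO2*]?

KH = 10^(−1.55) = 2.818×10^-2 mol kg⁻¹ atm⁻¹
[CO2*] = KH · pCO2 = 2.818×10^-2 × 1120×10^-6 atm = 3.16×10^-5 mol/kg

[CO2*] = 31.6 μmol/kg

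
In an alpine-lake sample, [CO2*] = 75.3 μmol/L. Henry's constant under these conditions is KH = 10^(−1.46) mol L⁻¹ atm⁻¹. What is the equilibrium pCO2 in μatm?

KH = 10^(−1.46) = 3.467×10^-2 mol L⁻¹ atm⁻¹
pCO2 = [CO2*]/KH = 75.3×10^-6 / 3.467×10^-2 = 2.17×10^-3 atm = 2170 μatm

pCO2 = 2170 μatm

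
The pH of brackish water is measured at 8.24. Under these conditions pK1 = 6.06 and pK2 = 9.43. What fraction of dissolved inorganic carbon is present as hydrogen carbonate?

α₁ = 1 / (1 + [H⁺]/K1 + K2/[H⁺]) = 1 / (1 + 10^-2.18 + 10^-1.19)
   = 1 / (1 + 0.0066069 + 0.064565) = 1/1.0712 = 0.9336

α₁ = 0.934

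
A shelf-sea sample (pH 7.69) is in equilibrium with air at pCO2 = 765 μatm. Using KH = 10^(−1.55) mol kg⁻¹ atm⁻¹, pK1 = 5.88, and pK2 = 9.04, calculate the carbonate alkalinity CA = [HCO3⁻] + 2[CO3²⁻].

[CO2*] = KH · pCO2 = 10^(−1.55) × 765×10^-6 = 2.156×10^-5 mol/kg
α₀ = 1/(1 + K1/[H⁺] + K1K2/[H⁺]²) = 1/(1 + 10^+1.81 + 10^+0.46) = 0.01461
DIC = [CO2*]/α₀ = 2.156×10^-5 / 0.01461 = 1.476 mmol/kg
CA = (α₁ + 2α₂)·DIC = (0.9433 + 2×0.04213) × 1.476 = 1.52 mmol/kg

CA = 1.52 mmol/kg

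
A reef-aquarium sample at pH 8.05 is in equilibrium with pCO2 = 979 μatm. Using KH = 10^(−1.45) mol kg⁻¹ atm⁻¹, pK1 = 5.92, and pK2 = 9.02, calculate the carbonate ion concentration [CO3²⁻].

[CO3²⁻] = 0.502 mmol/kg

[CO2*] = KH · pCO2 = 10^(−1.45) × 979×10^-6 = 3.474×10^-5 mol/kg
α₀ = 1/(1 + K1/[H⁺] + K1K2/[H⁺]²) = 1/(1 + 10^+2.13 + 10^+1.16) = 0.006651
DIC = [CO2*]/α₀ = 3.474×10^-5 / 0.006651 = 5.223 mmol/kg
[CO3²⁻] = α₂·DIC; α₂ = 0.09614, so [CO3²⁻] = 0.09614 × 5.223 = 0.502 mmol/kg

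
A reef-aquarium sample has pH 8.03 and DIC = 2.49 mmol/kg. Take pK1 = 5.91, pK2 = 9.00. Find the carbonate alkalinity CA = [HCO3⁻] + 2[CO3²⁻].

CA = 2.71 mmol/kg

CA = [HCO3⁻] + 2[CO3²⁻] = (α₁ + 2α₂)·DIC
At pH 8.03: [H⁺]/K1 = 10^-2.12 = 0.0075858, K2/[H⁺] = 10^-0.97 = 0.10715
α₁ = 1/(1 + 0.0075858 + 0.10715) = 1/1.1147 = 0.8971; α₂ = α₁·K2/[H⁺] = 0.09612
α₁ + 2α₂ = 1.0893
CA = 1.0893 × 2.49 = 2.71 mmol/kg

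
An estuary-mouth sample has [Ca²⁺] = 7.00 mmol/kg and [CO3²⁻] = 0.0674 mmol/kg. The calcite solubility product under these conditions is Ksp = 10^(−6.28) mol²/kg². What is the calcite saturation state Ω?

Ksp = 10^(−6.28) = 5.248×10^-7
Ω = [Ca²⁺][CO3²⁻]/Ksp = (7.00×10^-3)(0.0674×10^-3) / 5.248×10^-7 = 0.899

Ω = 0.899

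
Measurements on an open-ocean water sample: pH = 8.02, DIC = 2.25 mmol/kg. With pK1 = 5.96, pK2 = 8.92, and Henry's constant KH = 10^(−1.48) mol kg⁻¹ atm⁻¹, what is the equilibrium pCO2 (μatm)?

α₀ = 1 / (1 + K1/[H⁺] + K1K2/[H⁺]²) = 1 / (1 + 10^+2.06 + 10^+1.16)
   = 1 / (1 + 114.82 + 14.454) = 1/130.27 = 0.007676
[CO2*] = α₀ × DIC = 0.007676 × 2.25 = 0.01727 mmol/kg = 17.27 μmol/kg
pCO2 = [CO2*]/KH = 1.727×10^-5 / 3.311×10^-2 = 522 μatm

pCO2 = 522 μatm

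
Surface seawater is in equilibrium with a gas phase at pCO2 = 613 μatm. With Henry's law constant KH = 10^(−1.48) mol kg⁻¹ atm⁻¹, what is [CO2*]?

KH = 10^(−1.48) = 3.311×10^-2 mol kg⁻¹ atm⁻¹
[CO2*] = KH · pCO2 = 3.311×10^-2 × 613×10^-6 atm = 2.03×10^-5 mol/kg

[CO2*] = 20.3 μmol/kg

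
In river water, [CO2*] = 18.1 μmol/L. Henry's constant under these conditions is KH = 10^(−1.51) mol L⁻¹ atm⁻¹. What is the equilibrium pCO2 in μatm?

pCO2 = 586 μatm

KH = 10^(−1.51) = 3.090×10^-2 mol L⁻¹ atm⁻¹
pCO2 = [CO2*]/KH = 18.1×10^-6 / 3.090×10^-2 = 5.86×10^-4 atm = 586 μatm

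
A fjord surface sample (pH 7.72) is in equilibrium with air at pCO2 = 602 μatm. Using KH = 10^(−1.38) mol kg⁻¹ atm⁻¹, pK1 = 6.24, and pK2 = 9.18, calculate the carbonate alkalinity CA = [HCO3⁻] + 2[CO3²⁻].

CA = 0.810 mmol/kg

[CO2*] = KH · pCO2 = 10^(−1.38) × 602×10^-6 = 2.510×10^-5 mol/kg
α₀ = 1/(1 + K1/[H⁺] + K1K2/[H⁺]²) = 1/(1 + 10^+1.48 + 10^+0.02) = 0.03101
DIC = [CO2*]/α₀ = 2.510×10^-5 / 0.03101 = 0.8092 mmol/kg
CA = (α₁ + 2α₂)·DIC = (0.9365 + 2×0.03247) × 0.8092 = 0.810 mmol/kg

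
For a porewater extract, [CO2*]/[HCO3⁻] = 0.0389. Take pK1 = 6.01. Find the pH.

pH = 7.42

From K1 = [H⁺][HCO3⁻]/[CO2*]:  pH = pK1 − log₁₀([CO2*]/[HCO3⁻])
log₁₀(0.0389) = -1.410
pH = 6.01 − (-1.410) = 7.42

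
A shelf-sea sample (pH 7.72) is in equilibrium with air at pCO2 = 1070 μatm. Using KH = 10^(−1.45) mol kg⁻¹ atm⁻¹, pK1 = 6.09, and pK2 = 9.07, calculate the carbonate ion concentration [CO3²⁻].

[CO2*] = KH · pCO2 = 10^(−1.45) × 1070×10^-6 = 3.797×10^-5 mol/kg
α₀ = 1/(1 + K1/[H⁺] + K1K2/[H⁺]²) = 1/(1 + 10^+1.63 + 10^+0.28) = 0.02195
DIC = [CO2*]/α₀ = 3.797×10^-5 / 0.02195 = 1.730 mmol/kg
[CO3²⁻] = α₂·DIC; α₂ = 0.04182, so [CO3²⁻] = 0.04182 × 1.730 = 0.0723 mmol/kg

[CO3²⁻] = 0.0723 mmol/kg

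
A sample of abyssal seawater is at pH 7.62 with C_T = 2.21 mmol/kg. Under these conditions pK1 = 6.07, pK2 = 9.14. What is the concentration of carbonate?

[CO3²⁻] = 0.0631 mmol/kg

α₂ = 1 / (1 + [H⁺]/K2 + [H⁺]²/(K1K2)) = 1 / (1 + 10^+1.52 + 10^-0.03)
   = 1 / (1 + 33.113 + 0.93325) = 1/35.046 = 0.02853
[CO3²⁻] = α₂ × DIC = 0.02853 × 2.21 = 0.0631 mmol/kg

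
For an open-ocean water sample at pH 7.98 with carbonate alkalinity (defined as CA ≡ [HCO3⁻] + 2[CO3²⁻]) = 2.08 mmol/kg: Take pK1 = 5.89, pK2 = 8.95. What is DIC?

DIC = 1.91 mmol/kg

CA = [HCO3⁻] + 2[CO3²⁻] = (α₁ + 2α₂)·DIC
At pH 7.98: [H⁺]/K1 = 10^-2.09 = 0.0081283, K2/[H⁺] = 10^-0.97 = 0.10715
α₁ = 1/(1 + 0.0081283 + 0.10715) = 1/1.1153 = 0.8966; α₂ = α₁·K2/[H⁺] = 0.09608
α₁ + 2α₂ = 1.0888
DIC = CA / (α₁ + 2α₂) = 2.08 / 1.0888 = 1.91 mmol/kg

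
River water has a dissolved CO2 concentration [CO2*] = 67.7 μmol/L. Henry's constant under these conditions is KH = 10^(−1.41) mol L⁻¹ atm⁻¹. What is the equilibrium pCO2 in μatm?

pCO2 = 1740 μatm

KH = 10^(−1.41) = 3.890×10^-2 mol L⁻¹ atm⁻¹
pCO2 = [CO2*]/KH = 67.7×10^-6 / 3.890×10^-2 = 1.74×10^-3 atm = 1740 μatm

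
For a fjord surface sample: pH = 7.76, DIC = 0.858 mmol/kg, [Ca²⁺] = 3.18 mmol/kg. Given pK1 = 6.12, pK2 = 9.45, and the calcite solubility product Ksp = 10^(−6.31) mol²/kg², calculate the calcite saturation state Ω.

Ω = 0.109

α₂ = 1 / (1 + [H⁺]/K2 + [H⁺]²/(K1K2)) = 1 / (1 + 10^+1.69 + 10^+0.05)
   = 1 / (1 + 48.978 + 1.1220) = 1/51.100 = 0.01957
[CO3²⁻] = α₂ × DIC = 0.01957 × 0.858 = 0.01679 mmol/kg = 16.79 μmol/kg
Ksp = 10^(−6.31) = 4.898×10^-7
Ω = [Ca²⁺][CO3²⁻]/Ksp = (3.18×10^-3)(1.679×10^-5) / 4.898×10^-7 = 0.109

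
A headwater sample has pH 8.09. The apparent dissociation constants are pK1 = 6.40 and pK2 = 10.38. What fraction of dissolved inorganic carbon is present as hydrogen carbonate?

α₁ = 0.975

α₁ = 1 / (1 + [H⁺]/K1 + K2/[H⁺]) = 1 / (1 + 10^-1.69 + 10^-2.29)
   = 1 / (1 + 0.020417 + 0.0051286) = 1/1.0255 = 0.9751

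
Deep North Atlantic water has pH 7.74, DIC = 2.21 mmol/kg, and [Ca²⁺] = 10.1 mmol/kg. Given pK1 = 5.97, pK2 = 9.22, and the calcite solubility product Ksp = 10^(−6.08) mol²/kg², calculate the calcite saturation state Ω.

α₂ = 1 / (1 + [H⁺]/K2 + [H⁺]²/(K1K2)) = 1 / (1 + 10^+1.48 + 10^-0.29)
   = 1 / (1 + 30.200 + 0.51286) = 1/31.712 = 0.03153
[CO3²⁻] = α₂ × DIC = 0.03153 × 2.21 = 0.06969 mmol/kg
Ksp = 10^(−6.08) = 8.318×10^-7
Ω = [Ca²⁺][CO3²⁻]/Ksp = (10.1×10^-3)(6.969×10^-5) / 8.318×10^-7 = 0.846

Ω = 0.846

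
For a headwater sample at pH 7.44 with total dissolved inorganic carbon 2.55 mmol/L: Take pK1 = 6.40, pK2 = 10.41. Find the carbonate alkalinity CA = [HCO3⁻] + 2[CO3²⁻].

CA = 2.34 mmol/L

CA = [HCO3⁻] + 2[CO3²⁻] = (α₁ + 2α₂)·DIC
At pH 7.44: [H⁺]/K1 = 10^-1.04 = 0.091201, K2/[H⁺] = 10^-2.97 = 0.0010715
α₁ = 1/(1 + 0.091201 + 0.0010715) = 1/1.0923 = 0.9155; α₂ = α₁·K2/[H⁺] = 0.0009810
α₁ + 2α₂ = 0.9175
CA = 0.9175 × 2.55 = 2.34 mmol/L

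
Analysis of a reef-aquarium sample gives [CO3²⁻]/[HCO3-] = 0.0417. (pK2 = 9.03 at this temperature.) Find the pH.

From K2 = [H⁺][CO3²⁻]/[HCO3-]:  pH = pK2 + log₁₀([CO3²⁻]/[HCO3-])
log₁₀(0.0417) = -1.380
pH = 9.03 + (-1.380) = 7.65

pH = 7.65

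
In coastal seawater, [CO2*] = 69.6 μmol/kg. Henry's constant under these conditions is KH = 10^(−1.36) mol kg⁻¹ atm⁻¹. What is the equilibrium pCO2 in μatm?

pCO2 = 1590 μatm

KH = 10^(−1.36) = 4.365×10^-2 mol kg⁻¹ atm⁻¹
pCO2 = [CO2*]/KH = 69.6×10^-6 / 4.365×10^-2 = 1.59×10^-3 atm = 1590 μatm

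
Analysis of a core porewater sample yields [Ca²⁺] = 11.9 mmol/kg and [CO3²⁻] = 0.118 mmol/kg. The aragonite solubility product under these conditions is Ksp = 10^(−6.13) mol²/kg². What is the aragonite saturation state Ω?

Ksp = 10^(−6.13) = 7.413×10^-7
Ω = [Ca²⁺][CO3²⁻]/Ksp = (11.9×10^-3)(0.118×10^-3) / 7.413×10^-7 = 1.89

Ω = 1.89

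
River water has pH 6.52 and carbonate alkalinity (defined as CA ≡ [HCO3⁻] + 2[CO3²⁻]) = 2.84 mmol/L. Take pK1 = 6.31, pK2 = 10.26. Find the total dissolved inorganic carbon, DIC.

CA = [HCO3⁻] + 2[CO3²⁻] = (α₁ + 2α₂)·DIC
At pH 6.52: [H⁺]/K1 = 10^-0.21 = 0.61660, K2/[H⁺] = 10^-3.74 = 0.00018197
α₁ = 1/(1 + 0.61660 + 0.00018197) = 1/1.6168 = 0.6185; α₂ = α₁·K2/[H⁺] = 0.0001126
α₁ + 2α₂ = 0.6187
DIC = CA / (α₁ + 2α₂) = 2.84 / 0.6187 = 4.59 mmol/L

DIC = 4.59 mmol/L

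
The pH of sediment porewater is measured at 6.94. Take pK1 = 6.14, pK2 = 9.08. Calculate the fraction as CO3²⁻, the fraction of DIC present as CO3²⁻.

α₂ = 0.00621

α₂ = 1 / (1 + [H⁺]/K2 + [H⁺]²/(K1K2)) = 1 / (1 + 10^+2.14 + 10^+1.34)
   = 1 / (1 + 138.04 + 21.878) = 1/160.92 = 0.006214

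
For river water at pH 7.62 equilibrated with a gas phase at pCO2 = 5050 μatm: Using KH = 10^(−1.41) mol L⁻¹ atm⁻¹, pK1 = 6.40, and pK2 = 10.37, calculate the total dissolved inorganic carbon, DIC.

DIC = 3.46 mmol/L

[CO2*] = KH · pCO2 = 10^(−1.41) × 5050×10^-6 = 1.965×10^-4 mol/L
α₀ = 1/(1 + K1/[H⁺] + K1K2/[H⁺]²) = 1/(1 + 10^+1.22 + 10^-1.53) = 0.05674
DIC = [CO2*]/α₀ = 1.965×10^-4 / 0.05674 = 3.46 mmol/L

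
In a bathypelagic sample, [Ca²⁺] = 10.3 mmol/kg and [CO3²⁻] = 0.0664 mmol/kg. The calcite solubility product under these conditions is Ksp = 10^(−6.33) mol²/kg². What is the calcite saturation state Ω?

Ksp = 10^(−6.33) = 4.677×10^-7
Ω = [Ca²⁺][CO3²⁻]/Ksp = (10.3×10^-3)(0.0664×10^-3) / 4.677×10^-7 = 1.46

Ω = 1.46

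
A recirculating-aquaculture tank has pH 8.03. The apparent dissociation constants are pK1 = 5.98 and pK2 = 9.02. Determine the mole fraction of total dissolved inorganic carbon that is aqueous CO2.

α₀ = 1 / (1 + K1/[H⁺] + K1K2/[H⁺]²) = 1 / (1 + 10^+2.05 + 10^+1.06)
   = 1 / (1 + 112.20 + 11.482) = 1/124.68 = 0.008020

α₀ = 0.00802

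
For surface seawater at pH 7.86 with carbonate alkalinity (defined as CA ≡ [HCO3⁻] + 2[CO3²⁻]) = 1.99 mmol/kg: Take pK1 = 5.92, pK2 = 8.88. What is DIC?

CA = [HCO3⁻] + 2[CO3²⁻] = (α₁ + 2α₂)·DIC
At pH 7.86: [H⁺]/K1 = 10^-1.94 = 0.011482, K2/[H⁺] = 10^-1.02 = 0.095499
α₁ = 1/(1 + 0.011482 + 0.095499) = 1/1.1070 = 0.9034; α₂ = α₁·K2/[H⁺] = 0.08627
α₁ + 2α₂ = 1.0759
DIC = CA / (α₁ + 2α₂) = 1.99 / 1.0759 = 1.85 mmol/kg

DIC = 1.85 mmol/kg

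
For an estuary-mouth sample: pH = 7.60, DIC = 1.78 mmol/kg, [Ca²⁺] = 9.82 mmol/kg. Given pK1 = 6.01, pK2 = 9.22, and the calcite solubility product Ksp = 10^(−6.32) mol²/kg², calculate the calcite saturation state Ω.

α₂ = 1 / (1 + [H⁺]/K2 + [H⁺]²/(K1K2)) = 1 / (1 + 10^+1.62 + 10^+0.03)
   = 1 / (1 + 41.687 + 1.0715) = 1/43.758 = 0.02285
[CO3²⁻] = α₂ × DIC = 0.02285 × 1.78 = 0.04068 mmol/kg
Ksp = 10^(−6.32) = 4.786×10^-7
Ω = [Ca²⁺][CO3²⁻]/Ksp = (9.82×10^-3)(4.068×10^-5) / 4.786×10^-7 = 0.835

Ω = 0.835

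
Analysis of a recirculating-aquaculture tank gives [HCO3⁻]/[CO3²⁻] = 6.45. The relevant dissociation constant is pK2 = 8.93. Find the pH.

pH = 8.12

From K2 = [H⁺][CO3²⁻]/[HCO3⁻]:  pH = pK2 − log₁₀([HCO3⁻]/[CO3²⁻])
log₁₀(6.45) = +0.810
pH = 8.93 − (+0.810) = 8.12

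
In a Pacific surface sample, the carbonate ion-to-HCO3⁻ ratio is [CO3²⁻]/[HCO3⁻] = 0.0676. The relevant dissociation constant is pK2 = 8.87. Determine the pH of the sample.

pH = 7.70

From K2 = [H⁺][CO3²⁻]/[HCO3⁻]:  pH = pK2 + log₁₀([CO3²⁻]/[HCO3⁻])
log₁₀(0.0676) = -1.170
pH = 8.87 + (-1.170) = 7.70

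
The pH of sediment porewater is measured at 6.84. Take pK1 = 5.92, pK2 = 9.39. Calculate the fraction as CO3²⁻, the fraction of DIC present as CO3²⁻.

α₂ = 0.00251

α₂ = 1 / (1 + [H⁺]/K2 + [H⁺]²/(K1K2)) = 1 / (1 + 10^+2.55 + 10^+1.63)
   = 1 / (1 + 354.81 + 42.658) = 1/398.47 = 0.002510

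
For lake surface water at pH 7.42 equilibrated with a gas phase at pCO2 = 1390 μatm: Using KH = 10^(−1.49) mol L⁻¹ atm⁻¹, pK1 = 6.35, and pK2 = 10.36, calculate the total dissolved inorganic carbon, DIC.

DIC = 0.574 mmol/L

[CO2*] = KH · pCO2 = 10^(−1.49) × 1390×10^-6 = 4.498×10^-5 mol/L
α₀ = 1/(1 + K1/[H⁺] + K1K2/[H⁺]²) = 1/(1 + 10^+1.07 + 10^-1.87) = 0.07835
DIC = [CO2*]/α₀ = 4.498×10^-5 / 0.07835 = 0.574 mmol/L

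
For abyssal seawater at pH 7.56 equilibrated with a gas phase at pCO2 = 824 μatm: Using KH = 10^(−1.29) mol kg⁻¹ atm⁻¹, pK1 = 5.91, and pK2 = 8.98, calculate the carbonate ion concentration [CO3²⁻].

[CO2*] = KH · pCO2 = 10^(−1.29) × 824×10^-6 = 4.226×10^-5 mol/kg
α₀ = 1/(1 + K1/[H⁺] + K1K2/[H⁺]²) = 1/(1 + 10^+1.65 + 10^+0.23) = 0.02111
DIC = [CO2*]/α₀ = 4.226×10^-5 / 0.02111 = 2.002 mmol/kg
[CO3²⁻] = α₂·DIC; α₂ = 0.03585, so [CO3²⁻] = 0.03585 × 2.002 = 0.0718 mmol/kg

[CO3²⁻] = 0.0718 mmol/kg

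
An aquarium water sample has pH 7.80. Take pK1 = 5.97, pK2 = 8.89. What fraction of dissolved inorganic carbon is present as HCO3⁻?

α₁ = 0.912

α₁ = 1 / (1 + [H⁺]/K1 + K2/[H⁺]) = 1 / (1 + 10^-1.83 + 10^-1.09)
   = 1 / (1 + 0.014791 + 0.081283) = 1/1.0961 = 0.9123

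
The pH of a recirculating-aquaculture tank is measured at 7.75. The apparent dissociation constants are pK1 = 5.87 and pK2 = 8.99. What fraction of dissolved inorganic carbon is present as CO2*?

α₀ = 0.0123

α₀ = 1 / (1 + K1/[H⁺] + K1K2/[H⁺]²) = 1 / (1 + 10^+1.88 + 10^+0.64)
   = 1 / (1 + 75.858 + 4.3652) = 1/81.223 = 0.01231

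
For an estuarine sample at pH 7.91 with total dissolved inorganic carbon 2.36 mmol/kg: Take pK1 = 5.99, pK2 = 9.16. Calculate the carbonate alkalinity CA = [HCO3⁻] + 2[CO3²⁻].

CA = [HCO3⁻] + 2[CO3²⁻] = (α₁ + 2α₂)·DIC
At pH 7.91: [H⁺]/K1 = 10^-1.92 = 0.012023, K2/[H⁺] = 10^-1.25 = 0.056234
α₁ = 1/(1 + 0.012023 + 0.056234) = 1/1.0683 = 0.9361; α₂ = α₁·K2/[H⁺] = 0.05264
α₁ + 2α₂ = 1.0414
CA = 1.0414 × 2.36 = 2.46 mmol/kg

CA = 2.46 mmol/kg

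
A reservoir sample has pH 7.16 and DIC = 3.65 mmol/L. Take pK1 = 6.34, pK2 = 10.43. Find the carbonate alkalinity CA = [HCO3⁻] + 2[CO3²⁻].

CA = 3.17 mmol/L

CA = [HCO3⁻] + 2[CO3²⁻] = (α₁ + 2α₂)·DIC
At pH 7.16: [H⁺]/K1 = 10^-0.82 = 0.15136, K2/[H⁺] = 10^-3.27 = 0.00053703
α₁ = 1/(1 + 0.15136 + 0.00053703) = 1/1.1519 = 0.8681; α₂ = α₁·K2/[H⁺] = 0.0004662
α₁ + 2α₂ = 0.8691
CA = 0.8691 × 3.65 = 3.17 mmol/L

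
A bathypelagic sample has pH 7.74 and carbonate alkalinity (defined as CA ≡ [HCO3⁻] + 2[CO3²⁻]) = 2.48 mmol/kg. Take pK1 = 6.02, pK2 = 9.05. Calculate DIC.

CA = [HCO3⁻] + 2[CO3²⁻] = (α₁ + 2α₂)·DIC
At pH 7.74: [H⁺]/K1 = 10^-1.72 = 0.019055, K2/[H⁺] = 10^-1.31 = 0.048978
α₁ = 1/(1 + 0.019055 + 0.048978) = 1/1.0680 = 0.9363; α₂ = α₁·K2/[H⁺] = 0.04586
α₁ + 2α₂ = 1.0280
DIC = CA / (α₁ + 2α₂) = 2.48 / 1.0280 = 2.41 mmol/kg

DIC = 2.41 mmol/kg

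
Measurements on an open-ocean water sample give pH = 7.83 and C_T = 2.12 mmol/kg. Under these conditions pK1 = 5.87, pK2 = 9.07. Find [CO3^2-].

[CO3²⁻] = 0.114 mmol/kg

α₂ = 1 / (1 + [H⁺]/K2 + [H⁺]²/(K1K2)) = 1 / (1 + 10^+1.24 + 10^-0.72)
   = 1 / (1 + 17.378 + 0.19055) = 1/18.569 = 0.05385
[CO3²⁻] = α₂ × DIC = 0.05385 × 2.12 = 0.114 mmol/kg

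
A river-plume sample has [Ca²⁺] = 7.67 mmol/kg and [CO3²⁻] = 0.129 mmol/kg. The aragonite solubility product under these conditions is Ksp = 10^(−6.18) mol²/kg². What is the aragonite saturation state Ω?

Ω = 1.50

Ksp = 10^(−6.18) = 6.607×10^-7
Ω = [Ca²⁺][CO3²⁻]/Ksp = (7.67×10^-3)(0.129×10^-3) / 6.607×10^-7 = 1.50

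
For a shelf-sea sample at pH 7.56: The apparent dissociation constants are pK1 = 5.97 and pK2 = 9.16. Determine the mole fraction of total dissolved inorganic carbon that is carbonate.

α₂ = 0.0239

α₂ = 1 / (1 + [H⁺]/K2 + [H⁺]²/(K1K2)) = 1 / (1 + 10^+1.60 + 10^+0.01)
   = 1 / (1 + 39.811 + 1.0233) = 1/41.834 = 0.02390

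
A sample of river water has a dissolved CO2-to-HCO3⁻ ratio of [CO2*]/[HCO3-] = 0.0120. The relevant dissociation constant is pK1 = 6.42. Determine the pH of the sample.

From K1 = [H⁺][HCO3-]/[CO2*]:  pH = pK1 − log₁₀([CO2*]/[HCO3-])
log₁₀(0.0120) = -1.921
pH = 6.42 − (-1.921) = 8.34

pH = 8.34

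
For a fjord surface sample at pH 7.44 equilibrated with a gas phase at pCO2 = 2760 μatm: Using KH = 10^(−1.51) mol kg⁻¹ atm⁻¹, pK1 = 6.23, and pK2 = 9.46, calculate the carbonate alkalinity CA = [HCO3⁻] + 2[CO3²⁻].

[CO2*] = KH · pCO2 = 10^(−1.51) × 2760×10^-6 = 8.529×10^-5 mol/kg
α₀ = 1/(1 + K1/[H⁺] + K1K2/[H⁺]²) = 1/(1 + 10^+1.21 + 10^-0.81) = 0.05756
DIC = [CO2*]/α₀ = 8.529×10^-5 / 0.05756 = 1.482 mmol/kg
CA = (α₁ + 2α₂)·DIC = (0.9335 + 2×0.008915) × 1.482 = 1.41 mmol/kg

CA = 1.41 mmol/kg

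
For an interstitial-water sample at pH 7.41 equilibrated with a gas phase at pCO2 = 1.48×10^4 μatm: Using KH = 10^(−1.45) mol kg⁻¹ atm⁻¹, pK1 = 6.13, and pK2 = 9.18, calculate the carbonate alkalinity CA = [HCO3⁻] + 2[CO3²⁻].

[CO2*] = KH · pCO2 = 10^(−1.45) × 1.48×10^4×10^-6 = 5.251×10^-4 mol/kg
α₀ = 1/(1 + K1/[H⁺] + K1K2/[H⁺]²) = 1/(1 + 10^+1.28 + 10^-0.49) = 0.04907
DIC = [CO2*]/α₀ = 5.251×10^-4 / 0.04907 = 10.70 mmol/kg
CA = (α₁ + 2α₂)·DIC = (0.9350 + 2×0.01588) × 10.70 = 10.3 mmol/kg

CA = 10.3 mmol/kg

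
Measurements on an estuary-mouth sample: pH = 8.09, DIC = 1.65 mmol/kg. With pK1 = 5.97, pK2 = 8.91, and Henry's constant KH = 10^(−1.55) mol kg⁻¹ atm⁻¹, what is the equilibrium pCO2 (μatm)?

α₀ = 1 / (1 + K1/[H⁺] + K1K2/[H⁺]²) = 1 / (1 + 10^+2.12 + 10^+1.30)
   = 1 / (1 + 131.83 + 19.953) = 1/152.78 = 0.006545
[CO2*] = α₀ × DIC = 0.006545 × 1.65 = 0.01080 mmol/kg = 10.80 μmol/kg
pCO2 = [CO2*]/KH = 1.080×10^-5 / 2.818×10^-2 = 383 μatm

pCO2 = 383 μatm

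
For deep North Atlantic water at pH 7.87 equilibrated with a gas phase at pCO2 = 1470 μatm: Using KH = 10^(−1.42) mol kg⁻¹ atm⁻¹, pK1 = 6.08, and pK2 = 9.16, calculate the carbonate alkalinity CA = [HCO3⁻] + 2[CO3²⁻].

CA = 3.80 mmol/kg

[CO2*] = KH · pCO2 = 10^(−1.42) × 1470×10^-6 = 5.589×10^-5 mol/kg
α₀ = 1/(1 + K1/[H⁺] + K1K2/[H⁺]²) = 1/(1 + 10^+1.79 + 10^+0.50) = 0.01519
DIC = [CO2*]/α₀ = 5.589×10^-5 / 0.01519 = 3.679 mmol/kg
CA = (α₁ + 2α₂)·DIC = (0.9368 + 2×0.04804) × 3.679 = 3.80 mmol/kg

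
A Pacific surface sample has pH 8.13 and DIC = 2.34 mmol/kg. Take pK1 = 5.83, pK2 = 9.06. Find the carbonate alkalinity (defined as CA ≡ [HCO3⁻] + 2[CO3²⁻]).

CA = 2.57 mmol/kg

CA = [HCO3⁻] + 2[CO3²⁻] = (α₁ + 2α₂)·DIC
At pH 8.13: [H⁺]/K1 = 10^-2.30 = 0.0050119, K2/[H⁺] = 10^-0.93 = 0.11749
α₁ = 1/(1 + 0.0050119 + 0.11749) = 1/1.1225 = 0.8909; α₂ = α₁·K2/[H⁺] = 0.1047
α₁ + 2α₂ = 1.1002
CA = 1.1002 × 2.34 = 2.57 mmol/kg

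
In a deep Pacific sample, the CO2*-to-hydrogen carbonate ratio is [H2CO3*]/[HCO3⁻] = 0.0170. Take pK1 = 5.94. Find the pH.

pH = 7.71

From K1 = [H⁺][HCO3⁻]/[H2CO3*]:  pH = pK1 − log₁₀([H2CO3*]/[HCO3⁻])
log₁₀(0.0170) = -1.770
pH = 5.94 − (-1.770) = 7.71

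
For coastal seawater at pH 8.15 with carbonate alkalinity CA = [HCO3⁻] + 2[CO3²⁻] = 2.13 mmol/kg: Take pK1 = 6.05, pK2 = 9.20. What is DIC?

CA = [HCO3⁻] + 2[CO3²⁻] = (α₁ + 2α₂)·DIC
At pH 8.15: [H⁺]/K1 = 10^-2.10 = 0.0079433, K2/[H⁺] = 10^-1.05 = 0.089125
α₁ = 1/(1 + 0.0079433 + 0.089125) = 1/1.0971 = 0.9115; α₂ = α₁·K2/[H⁺] = 0.08124
α₁ + 2α₂ = 1.0740
DIC = CA / (α₁ + 2α₂) = 2.13 / 1.0740 = 1.98 mmol/kg

DIC = 1.98 mmol/kg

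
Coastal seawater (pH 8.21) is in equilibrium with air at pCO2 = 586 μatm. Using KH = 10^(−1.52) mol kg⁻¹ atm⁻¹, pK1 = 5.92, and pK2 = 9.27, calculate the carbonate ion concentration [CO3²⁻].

[CO3²⁻] = 0.301 mmol/kg

[CO2*] = KH · pCO2 = 10^(−1.52) × 586×10^-6 = 1.770×10^-5 mol/kg
α₀ = 1/(1 + K1/[H⁺] + K1K2/[H⁺]²) = 1/(1 + 10^+2.29 + 10^+1.23) = 0.004696
DIC = [CO2*]/α₀ = 1.770×10^-5 / 0.004696 = 3.769 mmol/kg
[CO3²⁻] = α₂·DIC; α₂ = 0.07974, so [CO3²⁻] = 0.07974 × 3.769 = 0.301 mmol/kg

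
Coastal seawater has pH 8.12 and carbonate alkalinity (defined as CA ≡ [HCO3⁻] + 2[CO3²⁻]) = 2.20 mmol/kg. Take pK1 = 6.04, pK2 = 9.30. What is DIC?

CA = [HCO3⁻] + 2[CO3²⁻] = (α₁ + 2α₂)·DIC
At pH 8.12: [H⁺]/K1 = 10^-2.08 = 0.0083176, K2/[H⁺] = 10^-1.18 = 0.066069
α₁ = 1/(1 + 0.0083176 + 0.066069) = 1/1.0744 = 0.9308; α₂ = α₁·K2/[H⁺] = 0.06149
α₁ + 2α₂ = 1.0538
DIC = CA / (α₁ + 2α₂) = 2.20 / 1.0538 = 2.09 mmol/kg

DIC = 2.09 mmol/kg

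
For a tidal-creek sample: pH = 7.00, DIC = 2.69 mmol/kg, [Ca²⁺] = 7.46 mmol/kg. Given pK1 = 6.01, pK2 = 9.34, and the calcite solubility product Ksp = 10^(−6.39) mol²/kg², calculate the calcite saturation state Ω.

Ω = 0.203

α₂ = 1 / (1 + [H⁺]/K2 + [H⁺]²/(K1K2)) = 1 / (1 + 10^+2.34 + 10^+1.35)
   = 1 / (1 + 218.78 + 22.387) = 1/242.16 = 0.004129
[CO3²⁻] = α₂ × DIC = 0.004129 × 2.69 = 0.01111 mmol/kg = 11.11 μmol/kg
Ksp = 10^(−6.39) = 4.074×10^-7
Ω = [Ca²⁺][CO3²⁻]/Ksp = (7.46×10^-3)(1.111×10^-5) / 4.074×10^-7 = 0.203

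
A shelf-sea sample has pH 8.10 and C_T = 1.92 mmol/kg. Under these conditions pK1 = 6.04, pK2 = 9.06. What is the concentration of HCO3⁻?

α₁ = 1 / (1 + [H⁺]/K1 + K2/[H⁺]) = 1 / (1 + 10^-2.06 + 10^-0.96)
   = 1 / (1 + 0.0087096 + 0.10965) = 1/1.1184 = 0.8942
[HCO3⁻] = α₁ × DIC = 0.8942 × 1.92 = 1.72 mmol/kg

[HCO3⁻] = 1.72 mmol/kg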